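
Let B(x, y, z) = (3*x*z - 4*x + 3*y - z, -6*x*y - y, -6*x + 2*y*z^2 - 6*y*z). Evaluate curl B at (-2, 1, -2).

(∇×B)₁ = ∂B₃/∂y − ∂B₂/∂z = 2*z^2 - 6*z
(∇×B)₂ = ∂B₁/∂z − ∂B₃/∂x = 3*x + 5
(∇×B)₃ = ∂B₂/∂x − ∂B₁/∂y = -6*y - 3
∇×B = (2*z^2 - 6*z, 3*x + 5, -6*y - 3)
At (-2, 1, -2): (20, -1, -9).

(20, -1, -9)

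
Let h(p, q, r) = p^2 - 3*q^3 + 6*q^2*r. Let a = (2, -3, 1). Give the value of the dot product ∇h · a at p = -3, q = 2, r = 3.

∂h/∂p = 2*p
∂h/∂q = -9*q^2 + 12*q*r
∂h/∂r = 6*q^2
∇h at (-3, 2, 3) = (-6, 36, 24)
∇h · a = (-6)(2) + (36)(-3) + (24)(1) = -96

-96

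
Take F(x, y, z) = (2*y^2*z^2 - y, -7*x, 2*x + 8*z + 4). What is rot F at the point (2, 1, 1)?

(∇×F)₁ = ∂F₃/∂y − ∂F₂/∂z = 0
(∇×F)₂ = ∂F₁/∂z − ∂F₃/∂x = 4*y^2*z - 2
(∇×F)₃ = ∂F₂/∂x − ∂F₁/∂y = -4*y*z^2 - 6
∇×F = (0, 4*y^2*z - 2, -4*y*z^2 - 6)
At (2, 1, 1): (0, 2, -10).

(0, 2, -10)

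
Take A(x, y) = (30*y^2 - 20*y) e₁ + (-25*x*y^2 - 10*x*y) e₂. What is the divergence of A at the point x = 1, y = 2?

-110

∂A₁/∂x = 0
∂A₂/∂y = -50*x*y - 10*x
∇·A = -50*x*y - 10*x
At (1, 2): -110.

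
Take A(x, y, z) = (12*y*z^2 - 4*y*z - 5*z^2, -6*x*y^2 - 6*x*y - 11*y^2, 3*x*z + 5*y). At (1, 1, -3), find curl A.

(5, -37, -132)

(∇×A)₁ = ∂A₃/∂y − ∂A₂/∂z = 5
(∇×A)₂ = ∂A₁/∂z − ∂A₃/∂x = 24*y*z - 4*y - 13*z
(∇×A)₃ = ∂A₂/∂x − ∂A₁/∂y = -6*y^2 - 6*y - 12*z^2 + 4*z
∇×A = (5, 24*y*z - 4*y - 13*z, -6*y^2 - 6*y - 12*z^2 + 4*z)
At (1, 1, -3): (5, -37, -132).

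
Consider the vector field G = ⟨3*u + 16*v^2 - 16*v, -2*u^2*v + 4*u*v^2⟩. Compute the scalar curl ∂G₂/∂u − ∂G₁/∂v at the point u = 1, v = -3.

160

∂G₂/∂u = -4*u*v + 4*v^2
∂G₁/∂v = 32*v - 16
Scalar curl = -4*u*v + 4*v^2 - 32*v + 16
At (1, -3): 160.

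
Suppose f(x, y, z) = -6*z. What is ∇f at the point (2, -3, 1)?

∂f/∂x = 0
∂f/∂y = 0
∂f/∂z = -6
∇f = (0, 0, -6)
At (2, -3, 1): (0, 0, -6).

(0, 0, -6)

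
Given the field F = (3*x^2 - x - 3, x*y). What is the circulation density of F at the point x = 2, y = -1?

∂F₂/∂x = y
∂F₁/∂y = 0
Scalar curl = y
At (2, -1): -1.

-1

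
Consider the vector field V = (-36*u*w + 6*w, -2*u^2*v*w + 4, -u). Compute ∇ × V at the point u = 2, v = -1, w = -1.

(∇×V)₁ = ∂V₃/∂v − ∂V₂/∂w = 2*u^2*v
(∇×V)₂ = ∂V₁/∂w − ∂V₃/∂u = -36*u + 7
(∇×V)₃ = ∂V₂/∂u − ∂V₁/∂v = -4*u*v*w
∇×V = (2*u^2*v, -36*u + 7, -4*u*v*w)
At (2, -1, -1): (-8, -65, -8).

(-8, -65, -8)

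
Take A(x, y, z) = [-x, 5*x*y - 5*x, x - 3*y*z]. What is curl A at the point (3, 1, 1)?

(-3, -1, 0)

(∇×A)₁ = ∂A₃/∂y − ∂A₂/∂z = -3*z
(∇×A)₂ = ∂A₁/∂z − ∂A₃/∂x = -1
(∇×A)₃ = ∂A₂/∂x − ∂A₁/∂y = 5*y - 5
∇×A = (-3*z, -1, 5*y - 5)
At (3, 1, 1): (-3, -1, 0).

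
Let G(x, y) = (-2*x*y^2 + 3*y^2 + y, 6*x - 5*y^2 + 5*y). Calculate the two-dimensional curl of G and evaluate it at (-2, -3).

47

∂G₂/∂x = 6
∂G₁/∂y = -4*x*y + 6*y + 1
Scalar curl = 4*x*y - 6*y + 5
At (-2, -3): 47.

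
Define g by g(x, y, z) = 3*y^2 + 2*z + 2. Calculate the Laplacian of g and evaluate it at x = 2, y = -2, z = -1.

∂²g/∂x² = 0
∂²g/∂y² = 6
∂²g/∂z² = 0
∇²g = 6
At (2, -2, -1): 6.

6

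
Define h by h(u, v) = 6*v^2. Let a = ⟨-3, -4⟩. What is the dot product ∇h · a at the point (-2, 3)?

∂h/∂u = 0
∂h/∂v = 12*v
∇h at (-2, 3) = (0, 36)
∇h · a = (0)(-3) + (36)(-4) = -144

-144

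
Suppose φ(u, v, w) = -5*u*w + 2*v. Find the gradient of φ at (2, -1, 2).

∂φ/∂u = -5*w
∂φ/∂v = 2
∂φ/∂w = -5*u
∇φ = (-5*w, 2, -5*u)
At (2, -1, 2): (-10, 2, -10).

(-10, 2, -10)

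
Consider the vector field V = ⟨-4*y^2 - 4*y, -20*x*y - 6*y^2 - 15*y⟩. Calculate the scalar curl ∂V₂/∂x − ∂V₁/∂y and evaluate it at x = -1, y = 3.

-32

∂V₂/∂x = -20*y
∂V₁/∂y = -8*y - 4
Scalar curl = -12*y + 4
At (-1, 3): -32.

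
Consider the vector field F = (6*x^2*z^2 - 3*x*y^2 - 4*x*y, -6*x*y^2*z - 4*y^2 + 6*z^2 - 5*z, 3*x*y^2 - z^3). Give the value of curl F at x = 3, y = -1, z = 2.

(∇×F)₁ = ∂F₃/∂y − ∂F₂/∂z = 6*x*y^2 + 6*x*y - 12*z + 5
(∇×F)₂ = ∂F₁/∂z − ∂F₃/∂x = 12*x^2*z - 3*y^2
(∇×F)₃ = ∂F₂/∂x − ∂F₁/∂y = 6*x*y + 4*x - 6*y^2*z
∇×F = (6*x*y^2 + 6*x*y - 12*z + 5, 12*x^2*z - 3*y^2, 6*x*y + 4*x - 6*y^2*z)
At (3, -1, 2): (-19, 213, -18).

(-19, 213, -18)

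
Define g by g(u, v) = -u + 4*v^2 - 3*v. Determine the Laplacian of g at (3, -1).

∂²g/∂u² = 0
∂²g/∂v² = 8
∇²g = 8
At (3, -1): 8.

8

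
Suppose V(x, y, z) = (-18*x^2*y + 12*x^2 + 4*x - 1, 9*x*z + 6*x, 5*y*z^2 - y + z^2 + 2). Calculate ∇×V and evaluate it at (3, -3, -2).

(∇×V)₁ = ∂V₃/∂y − ∂V₂/∂z = -9*x + 5*z^2 - 1
(∇×V)₂ = ∂V₁/∂z − ∂V₃/∂x = 0
(∇×V)₃ = ∂V₂/∂x − ∂V₁/∂y = 18*x^2 + 9*z + 6
∇×V = (-9*x + 5*z^2 - 1, 0, 18*x^2 + 9*z + 6)
At (3, -3, -2): (-8, 0, 150).

(-8, 0, 150)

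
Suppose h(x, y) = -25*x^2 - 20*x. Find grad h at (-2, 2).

∂h/∂x = -50*x - 20
∂h/∂y = 0
∇h = (-50*x - 20, 0)
At (-2, 2): (80, 0).

(80, 0)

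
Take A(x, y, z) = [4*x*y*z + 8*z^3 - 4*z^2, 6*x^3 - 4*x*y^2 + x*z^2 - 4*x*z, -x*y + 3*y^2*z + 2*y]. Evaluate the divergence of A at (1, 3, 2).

27

∂A₁/∂x = 4*y*z
∂A₂/∂y = -8*x*y
∂A₃/∂z = 3*y^2
∇·A = -8*x*y + 3*y^2 + 4*y*z
At (1, 3, 2): 27.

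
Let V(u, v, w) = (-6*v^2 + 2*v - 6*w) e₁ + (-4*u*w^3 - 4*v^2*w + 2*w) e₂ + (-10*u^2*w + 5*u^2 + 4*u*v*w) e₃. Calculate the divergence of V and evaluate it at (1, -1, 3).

10

∂V₁/∂u = 0
∂V₂/∂v = -8*v*w
∂V₃/∂w = -10*u^2 + 4*u*v
∇·V = -10*u^2 + 4*u*v - 8*v*w
At (1, -1, 3): 10.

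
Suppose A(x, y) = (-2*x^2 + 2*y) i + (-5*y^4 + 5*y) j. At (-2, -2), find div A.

173

∂A₁/∂x = -4*x
∂A₂/∂y = -20*y^3 + 5
∇·A = -4*x - 20*y^3 + 5
At (-2, -2): 173.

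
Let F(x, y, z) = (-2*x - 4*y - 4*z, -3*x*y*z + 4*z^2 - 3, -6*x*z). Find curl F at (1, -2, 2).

(-22, 8, 16)

(∇×F)₁ = ∂F₃/∂y − ∂F₂/∂z = 3*x*y - 8*z
(∇×F)₂ = ∂F₁/∂z − ∂F₃/∂x = 6*z - 4
(∇×F)₃ = ∂F₂/∂x − ∂F₁/∂y = -3*y*z + 4
∇×F = (3*x*y - 8*z, 6*z - 4, -3*y*z + 4)
At (1, -2, 2): (-22, 8, 16).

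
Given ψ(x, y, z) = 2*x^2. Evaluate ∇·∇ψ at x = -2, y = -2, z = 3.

4

∂²ψ/∂x² = 4
∂²ψ/∂y² = 0
∂²ψ/∂z² = 0
∇²ψ = 4
At (-2, -2, 3): 4.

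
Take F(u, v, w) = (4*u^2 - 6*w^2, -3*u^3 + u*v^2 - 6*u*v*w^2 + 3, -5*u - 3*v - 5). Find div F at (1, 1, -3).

∂F₁/∂u = 8*u
∂F₂/∂v = 2*u*v - 6*u*w^2
∂F₃/∂w = 0
∇·F = 2*u*v - 6*u*w^2 + 8*u
At (1, 1, -3): -44.

-44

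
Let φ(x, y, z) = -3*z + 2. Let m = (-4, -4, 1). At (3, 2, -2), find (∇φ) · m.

∂φ/∂x = 0
∂φ/∂y = 0
∂φ/∂z = -3
∇φ at (3, 2, -2) = (0, 0, -3)
∇φ · m = (0)(-4) + (0)(-4) + (-3)(1) = -3

-3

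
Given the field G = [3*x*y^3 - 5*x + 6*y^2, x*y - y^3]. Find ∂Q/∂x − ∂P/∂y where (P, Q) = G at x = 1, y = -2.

-14

∂G₂/∂x = y
∂G₁/∂y = 9*x*y^2 + 12*y
Scalar curl = -9*x*y^2 - 11*y
At (1, -2): -14.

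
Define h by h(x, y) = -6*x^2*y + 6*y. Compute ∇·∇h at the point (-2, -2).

∂²h/∂x² = -12*y
∂²h/∂y² = 0
∇²h = -12*y
At (-2, -2): 24.

24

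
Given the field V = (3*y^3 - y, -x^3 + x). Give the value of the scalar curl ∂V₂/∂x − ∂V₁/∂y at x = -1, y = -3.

∂V₂/∂x = -3*x^2 + 1
∂V₁/∂y = 9*y^2 - 1
Scalar curl = -3*x^2 - 9*y^2 + 2
At (-1, -3): -82.

-82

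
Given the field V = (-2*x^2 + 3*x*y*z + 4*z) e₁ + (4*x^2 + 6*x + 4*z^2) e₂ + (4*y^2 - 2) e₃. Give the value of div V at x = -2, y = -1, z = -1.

∂V₁/∂x = -4*x + 3*y*z
∂V₂/∂y = 0
∂V₃/∂z = 0
∇·V = -4*x + 3*y*z
At (-2, -1, -1): 11.

11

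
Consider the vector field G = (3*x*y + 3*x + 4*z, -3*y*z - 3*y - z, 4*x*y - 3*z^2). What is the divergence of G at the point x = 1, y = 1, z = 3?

-24

∂G₁/∂x = 3*y + 3
∂G₂/∂y = -3*z - 3
∂G₃/∂z = -6*z
∇·G = 3*y - 9*z
At (1, 1, 3): -24.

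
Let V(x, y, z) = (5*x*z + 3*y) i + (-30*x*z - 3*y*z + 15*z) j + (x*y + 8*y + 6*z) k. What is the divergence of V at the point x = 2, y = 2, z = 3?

12

∂V₁/∂x = 5*z
∂V₂/∂y = -3*z
∂V₃/∂z = 6
∇·V = 2*z + 6
At (2, 2, 3): 12.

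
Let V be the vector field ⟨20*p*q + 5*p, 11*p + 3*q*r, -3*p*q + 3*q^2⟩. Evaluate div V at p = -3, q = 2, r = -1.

42

∂V₁/∂p = 20*q + 5
∂V₂/∂q = 3*r
∂V₃/∂r = 0
∇·V = 20*q + 3*r + 5
At (-3, 2, -1): 42.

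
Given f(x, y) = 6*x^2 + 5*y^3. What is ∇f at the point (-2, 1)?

(-24, 15)

∂f/∂x = 12*x
∂f/∂y = 15*y^2
∇f = (12*x, 15*y^2)
At (-2, 1): (-24, 15).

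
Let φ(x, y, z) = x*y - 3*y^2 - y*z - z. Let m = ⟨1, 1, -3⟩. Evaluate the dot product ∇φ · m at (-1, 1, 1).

∂φ/∂x = y
∂φ/∂y = x - 6*y - z
∂φ/∂z = -y - 1
∇φ at (-1, 1, 1) = (1, -8, -2)
∇φ · m = (1)(1) + (-8)(1) + (-2)(-3) = -1

-1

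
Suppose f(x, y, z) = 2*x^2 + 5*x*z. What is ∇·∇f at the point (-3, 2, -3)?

4

∂²f/∂x² = 4
∂²f/∂y² = 0
∂²f/∂z² = 0
∇²f = 4
At (-3, 2, -3): 4.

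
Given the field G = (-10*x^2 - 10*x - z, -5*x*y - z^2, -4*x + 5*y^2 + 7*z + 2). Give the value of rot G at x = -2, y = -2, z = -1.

(∇×G)₁ = ∂G₃/∂y − ∂G₂/∂z = 10*y + 2*z
(∇×G)₂ = ∂G₁/∂z − ∂G₃/∂x = 3
(∇×G)₃ = ∂G₂/∂x − ∂G₁/∂y = -5*y
∇×G = (10*y + 2*z, 3, -5*y)
At (-2, -2, -1): (-22, 3, 10).

(-22, 3, 10)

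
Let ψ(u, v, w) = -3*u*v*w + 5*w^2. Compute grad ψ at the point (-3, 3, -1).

∂ψ/∂u = -3*v*w
∂ψ/∂v = -3*u*w
∂ψ/∂w = -3*u*v + 10*w
∇ψ = (-3*v*w, -3*u*w, -3*u*v + 10*w)
At (-3, 3, -1): (9, -9, 17).

(9, -9, 17)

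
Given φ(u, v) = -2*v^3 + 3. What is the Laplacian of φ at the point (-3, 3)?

∂²φ/∂u² = 0
∂²φ/∂v² = -12*v
∇²φ = -12*v
At (-3, 3): -36.

-36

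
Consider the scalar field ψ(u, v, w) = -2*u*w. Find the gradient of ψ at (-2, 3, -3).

(6, 0, 4)

∂ψ/∂u = -2*w
∂ψ/∂v = 0
∂ψ/∂w = -2*u
∇ψ = (-2*w, 0, -2*u)
At (-2, 3, -3): (6, 0, 4).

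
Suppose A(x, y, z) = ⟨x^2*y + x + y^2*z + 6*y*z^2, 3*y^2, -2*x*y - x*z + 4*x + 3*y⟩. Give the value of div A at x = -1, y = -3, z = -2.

-10

∂A₁/∂x = 2*x*y + 1
∂A₂/∂y = 6*y
∂A₃/∂z = -x
∇·A = 2*x*y - x + 6*y + 1
At (-1, -3, -2): -10.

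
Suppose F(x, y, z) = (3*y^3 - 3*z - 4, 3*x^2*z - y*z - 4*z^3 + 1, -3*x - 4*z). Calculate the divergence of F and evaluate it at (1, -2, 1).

∂F₁/∂x = 0
∂F₂/∂y = -z
∂F₃/∂z = -4
∇·F = -z - 4
At (1, -2, 1): -5.

-5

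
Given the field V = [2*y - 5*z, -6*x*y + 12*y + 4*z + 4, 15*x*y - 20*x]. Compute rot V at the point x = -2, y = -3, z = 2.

(-34, 60, 16)

(∇×V)₁ = ∂V₃/∂y − ∂V₂/∂z = 15*x - 4
(∇×V)₂ = ∂V₁/∂z − ∂V₃/∂x = -15*y + 15
(∇×V)₃ = ∂V₂/∂x − ∂V₁/∂y = -6*y - 2
∇×V = (15*x - 4, -15*y + 15, -6*y - 2)
At (-2, -3, 2): (-34, 60, 16).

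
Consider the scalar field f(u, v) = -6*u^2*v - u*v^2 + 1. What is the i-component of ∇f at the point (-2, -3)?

(∇f)_1 = ∂f/∂u = -12*u*v - v^2
At (-2, -3): -81.

-81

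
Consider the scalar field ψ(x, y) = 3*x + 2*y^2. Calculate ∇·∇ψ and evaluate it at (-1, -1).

∂²ψ/∂x² = 0
∂²ψ/∂y² = 4
∇²ψ = 4
At (-1, -1): 4.

4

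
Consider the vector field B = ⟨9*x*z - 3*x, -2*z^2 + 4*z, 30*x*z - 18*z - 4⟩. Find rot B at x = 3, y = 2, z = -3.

(∇×B)₁ = ∂B₃/∂y − ∂B₂/∂z = 4*z - 4
(∇×B)₂ = ∂B₁/∂z − ∂B₃/∂x = 9*x - 30*z
(∇×B)₃ = ∂B₂/∂x − ∂B₁/∂y = 0
∇×B = (4*z - 4, 9*x - 30*z, 0)
At (3, 2, -3): (-16, 117, 0).

(-16, 117, 0)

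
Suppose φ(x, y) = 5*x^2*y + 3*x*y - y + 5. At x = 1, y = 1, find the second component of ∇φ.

(∇φ)_2 = ∂φ/∂y = 5*x^2 + 3*x - 1
At (1, 1): 7.

7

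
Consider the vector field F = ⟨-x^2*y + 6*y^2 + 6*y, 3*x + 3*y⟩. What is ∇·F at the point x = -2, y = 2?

11

∂F₁/∂x = -2*x*y
∂F₂/∂y = 3
∇·F = -2*x*y + 3
At (-2, 2): 11.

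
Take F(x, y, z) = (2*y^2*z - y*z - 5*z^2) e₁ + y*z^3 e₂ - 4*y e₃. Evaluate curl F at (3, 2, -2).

(-28, 26, 14)

(∇×F)₁ = ∂F₃/∂y − ∂F₂/∂z = -3*y*z^2 - 4
(∇×F)₂ = ∂F₁/∂z − ∂F₃/∂x = 2*y^2 - y - 10*z
(∇×F)₃ = ∂F₂/∂x − ∂F₁/∂y = -4*y*z + z
∇×F = (-3*y*z^2 - 4, 2*y^2 - y - 10*z, -4*y*z + z)
At (3, 2, -2): (-28, 26, 14).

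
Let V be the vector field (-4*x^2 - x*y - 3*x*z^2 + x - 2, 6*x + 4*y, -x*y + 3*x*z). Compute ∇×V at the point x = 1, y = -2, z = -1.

(∇×V)₁ = ∂V₃/∂y − ∂V₂/∂z = -x
(∇×V)₂ = ∂V₁/∂z − ∂V₃/∂x = -6*x*z + y - 3*z
(∇×V)₃ = ∂V₂/∂x − ∂V₁/∂y = x + 6
∇×V = (-x, -6*x*z + y - 3*z, x + 6)
At (1, -2, -1): (-1, 7, 7).

(-1, 7, 7)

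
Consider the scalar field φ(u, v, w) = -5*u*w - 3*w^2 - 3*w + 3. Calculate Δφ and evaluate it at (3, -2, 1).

∂²φ/∂u² = 0
∂²φ/∂v² = 0
∂²φ/∂w² = -6
∇²φ = -6
At (3, -2, 1): -6.

-6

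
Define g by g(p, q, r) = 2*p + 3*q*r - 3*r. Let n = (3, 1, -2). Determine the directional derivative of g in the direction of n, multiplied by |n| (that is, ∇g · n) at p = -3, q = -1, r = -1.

∂g/∂p = 2
∂g/∂q = 3*r
∂g/∂r = 3*q - 3
∇g at (-3, -1, -1) = (2, -3, -6)
∇g · n = (2)(3) + (-3)(1) + (-6)(-2) = 15

15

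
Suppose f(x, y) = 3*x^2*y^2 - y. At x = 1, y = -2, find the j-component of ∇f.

-13

(∇f)_2 = ∂f/∂y = 6*x^2*y - 1
At (1, -2): -13.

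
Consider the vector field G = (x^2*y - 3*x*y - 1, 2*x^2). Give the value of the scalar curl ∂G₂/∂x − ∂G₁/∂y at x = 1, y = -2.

∂G₂/∂x = 4*x
∂G₁/∂y = x^2 - 3*x
Scalar curl = -x^2 + 7*x
At (1, -2): 6.

6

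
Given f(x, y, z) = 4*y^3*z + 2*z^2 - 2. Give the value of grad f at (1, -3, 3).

(0, 324, -96)

∂f/∂x = 0
∂f/∂y = 12*y^2*z
∂f/∂z = 4*y^3 + 4*z
∇f = (0, 12*y^2*z, 4*y^3 + 4*z)
At (1, -3, 3): (0, 324, -96).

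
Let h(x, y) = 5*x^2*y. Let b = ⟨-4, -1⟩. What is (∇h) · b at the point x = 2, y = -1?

∂h/∂x = 10*x*y
∂h/∂y = 5*x^2
∇h at (2, -1) = (-20, 20)
∇h · b = (-20)(-4) + (20)(-1) = 60

60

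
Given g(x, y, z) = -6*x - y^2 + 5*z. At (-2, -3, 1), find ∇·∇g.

∂²g/∂x² = 0
∂²g/∂y² = -2
∂²g/∂z² = 0
∇²g = -2
At (-2, -3, 1): -2.

-2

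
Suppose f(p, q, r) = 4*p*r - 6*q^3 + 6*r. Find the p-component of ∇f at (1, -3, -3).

-12

(∇f)_1 = ∂f/∂p = 4*r
At (1, -3, -3): -12.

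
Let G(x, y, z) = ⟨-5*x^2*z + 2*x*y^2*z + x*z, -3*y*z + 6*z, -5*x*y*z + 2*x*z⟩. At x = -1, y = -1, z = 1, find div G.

∂G₁/∂x = -10*x*z + 2*y^2*z + z
∂G₂/∂y = -3*z
∂G₃/∂z = -5*x*y + 2*x
∇·G = -5*x*y - 10*x*z + 2*x + 2*y^2*z - 2*z
At (-1, -1, 1): 3.

3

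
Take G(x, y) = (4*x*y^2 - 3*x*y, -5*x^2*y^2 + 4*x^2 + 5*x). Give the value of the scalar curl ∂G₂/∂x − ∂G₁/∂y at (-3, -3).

∂G₂/∂x = -10*x*y^2 + 8*x + 5
∂G₁/∂y = 8*x*y - 3*x
Scalar curl = -10*x*y^2 - 8*x*y + 11*x + 5
At (-3, -3): 170.

170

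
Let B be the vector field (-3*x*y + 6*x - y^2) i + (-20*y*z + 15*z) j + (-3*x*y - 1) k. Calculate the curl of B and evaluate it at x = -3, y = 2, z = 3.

(∇×B)₁ = ∂B₃/∂y − ∂B₂/∂z = -3*x + 20*y - 15
(∇×B)₂ = ∂B₁/∂z − ∂B₃/∂x = 3*y
(∇×B)₃ = ∂B₂/∂x − ∂B₁/∂y = 3*x + 2*y
∇×B = (-3*x + 20*y - 15, 3*y, 3*x + 2*y)
At (-3, 2, 3): (34, 6, -5).

(34, 6, -5)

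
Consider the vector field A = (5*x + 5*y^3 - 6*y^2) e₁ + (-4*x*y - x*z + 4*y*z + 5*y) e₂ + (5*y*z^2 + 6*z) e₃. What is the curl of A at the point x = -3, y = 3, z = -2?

(∇×A)₁ = ∂A₃/∂y − ∂A₂/∂z = x - 4*y + 5*z^2
(∇×A)₂ = ∂A₁/∂z − ∂A₃/∂x = 0
(∇×A)₃ = ∂A₂/∂x − ∂A₁/∂y = -15*y^2 + 8*y - z
∇×A = (x - 4*y + 5*z^2, 0, -15*y^2 + 8*y - z)
At (-3, 3, -2): (5, 0, -109).

(5, 0, -109)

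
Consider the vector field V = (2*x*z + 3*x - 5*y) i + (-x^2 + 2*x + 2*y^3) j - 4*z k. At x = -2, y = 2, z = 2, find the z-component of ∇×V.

11

(∇×V)_3 = ∂V₂/∂x − ∂V₁/∂y
= -2*x + 2 − (-5)
= -2*x + 7
At (-2, 2, 2): 11.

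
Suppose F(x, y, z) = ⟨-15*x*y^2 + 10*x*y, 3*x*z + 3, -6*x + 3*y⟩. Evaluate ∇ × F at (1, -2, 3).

(0, 6, -61)

(∇×F)₁ = ∂F₃/∂y − ∂F₂/∂z = -3*x + 3
(∇×F)₂ = ∂F₁/∂z − ∂F₃/∂x = 6
(∇×F)₃ = ∂F₂/∂x − ∂F₁/∂y = 30*x*y - 10*x + 3*z
∇×F = (-3*x + 3, 6, 30*x*y - 10*x + 3*z)
At (1, -2, 3): (0, 6, -61).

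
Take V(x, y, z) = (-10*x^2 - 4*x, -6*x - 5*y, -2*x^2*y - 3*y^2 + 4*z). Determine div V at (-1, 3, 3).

15

∂V₁/∂x = -20*x - 4
∂V₂/∂y = -5
∂V₃/∂z = 4
∇·V = -20*x - 5
At (-1, 3, 3): 15.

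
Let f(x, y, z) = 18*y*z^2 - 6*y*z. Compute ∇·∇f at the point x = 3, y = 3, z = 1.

∂²f/∂x² = 0
∂²f/∂y² = 0
∂²f/∂z² = 36*y
∇²f = 36*y
At (3, 3, 1): 108.

108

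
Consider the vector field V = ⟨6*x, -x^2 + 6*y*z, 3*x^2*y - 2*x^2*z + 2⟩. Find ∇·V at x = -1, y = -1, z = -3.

∂V₁/∂x = 6
∂V₂/∂y = 6*z
∂V₃/∂z = -2*x^2
∇·V = -2*x^2 + 6*z + 6
At (-1, -1, -3): -14.

-14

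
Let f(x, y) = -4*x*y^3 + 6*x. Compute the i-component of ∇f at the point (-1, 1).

2

(∇f)_1 = ∂f/∂x = -4*y^3 + 6
At (-1, 1): 2.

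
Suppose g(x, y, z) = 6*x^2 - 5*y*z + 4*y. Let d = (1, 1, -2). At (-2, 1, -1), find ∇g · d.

-5

∂g/∂x = 12*x
∂g/∂y = -5*z + 4
∂g/∂z = -5*y
∇g at (-2, 1, -1) = (-24, 9, -5)
∇g · d = (-24)(1) + (9)(1) + (-5)(-2) = -5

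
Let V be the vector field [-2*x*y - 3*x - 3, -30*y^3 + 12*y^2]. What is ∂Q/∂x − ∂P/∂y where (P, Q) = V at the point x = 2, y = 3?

∂V₂/∂x = 0
∂V₁/∂y = -2*x
Scalar curl = 2*x
At (2, 3): 4.

4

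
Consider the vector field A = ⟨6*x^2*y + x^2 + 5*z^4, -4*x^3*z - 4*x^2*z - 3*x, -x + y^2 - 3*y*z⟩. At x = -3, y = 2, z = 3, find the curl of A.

(-77, 541, -309)

(∇×A)₁ = ∂A₃/∂y − ∂A₂/∂z = 4*x^3 + 4*x^2 + 2*y - 3*z
(∇×A)₂ = ∂A₁/∂z − ∂A₃/∂x = 20*z^3 + 1
(∇×A)₃ = ∂A₂/∂x − ∂A₁/∂y = -12*x^2*z - 6*x^2 - 8*x*z - 3
∇×A = (4*x^3 + 4*x^2 + 2*y - 3*z, 20*z^3 + 1, -12*x^2*z - 6*x^2 - 8*x*z - 3)
At (-3, 2, 3): (-77, 541, -309).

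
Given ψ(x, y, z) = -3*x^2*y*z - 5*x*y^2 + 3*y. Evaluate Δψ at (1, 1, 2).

∂²ψ/∂x² = -6*y*z
∂²ψ/∂y² = -10*x
∂²ψ/∂z² = 0
∇²ψ = -10*x - 6*y*z
At (1, 1, 2): -22.

-22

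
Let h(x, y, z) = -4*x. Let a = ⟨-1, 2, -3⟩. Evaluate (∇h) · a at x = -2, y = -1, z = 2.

4

∂h/∂x = -4
∂h/∂y = 0
∂h/∂z = 0
∇h at (-2, -1, 2) = (-4, 0, 0)
∇h · a = (-4)(-1) + (0)(2) + (0)(-3) = 4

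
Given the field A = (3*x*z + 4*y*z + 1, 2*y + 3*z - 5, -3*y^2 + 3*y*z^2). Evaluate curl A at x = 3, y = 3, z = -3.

(∇×A)₁ = ∂A₃/∂y − ∂A₂/∂z = -6*y + 3*z^2 - 3
(∇×A)₂ = ∂A₁/∂z − ∂A₃/∂x = 3*x + 4*y
(∇×A)₃ = ∂A₂/∂x − ∂A₁/∂y = -4*z
∇×A = (-6*y + 3*z^2 - 3, 3*x + 4*y, -4*z)
At (3, 3, -3): (6, 21, 12).

(6, 21, 12)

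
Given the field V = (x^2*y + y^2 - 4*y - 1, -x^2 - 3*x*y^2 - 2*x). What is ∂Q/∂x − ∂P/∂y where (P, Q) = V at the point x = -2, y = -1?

1

∂V₂/∂x = -2*x - 3*y^2 - 2
∂V₁/∂y = x^2 + 2*y - 4
Scalar curl = -x^2 - 2*x - 3*y^2 - 2*y + 2
At (-2, -1): 1.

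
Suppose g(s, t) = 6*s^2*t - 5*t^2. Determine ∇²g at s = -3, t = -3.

∂²g/∂s² = 12*t
∂²g/∂t² = -10
∇²g = 12*t - 10
At (-3, -3): -46.

-46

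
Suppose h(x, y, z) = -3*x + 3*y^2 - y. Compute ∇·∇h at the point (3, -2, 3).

6

∂²h/∂x² = 0
∂²h/∂y² = 6
∂²h/∂z² = 0
∇²h = 6
At (3, -2, 3): 6.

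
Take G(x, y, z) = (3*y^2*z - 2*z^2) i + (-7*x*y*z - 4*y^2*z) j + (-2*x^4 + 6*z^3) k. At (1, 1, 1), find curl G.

(∇×G)₁ = ∂G₃/∂y − ∂G₂/∂z = 7*x*y + 4*y^2
(∇×G)₂ = ∂G₁/∂z − ∂G₃/∂x = 8*x^3 + 3*y^2 - 4*z
(∇×G)₃ = ∂G₂/∂x − ∂G₁/∂y = -13*y*z
∇×G = (7*x*y + 4*y^2, 8*x^3 + 3*y^2 - 4*z, -13*y*z)
At (1, 1, 1): (11, 7, -13).

(11, 7, -13)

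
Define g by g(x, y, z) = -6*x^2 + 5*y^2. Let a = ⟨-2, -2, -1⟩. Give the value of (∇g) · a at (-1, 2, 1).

-64

∂g/∂x = -12*x
∂g/∂y = 10*y
∂g/∂z = 0
∇g at (-1, 2, 1) = (12, 20, 0)
∇g · a = (12)(-2) + (20)(-2) + (0)(-1) = -64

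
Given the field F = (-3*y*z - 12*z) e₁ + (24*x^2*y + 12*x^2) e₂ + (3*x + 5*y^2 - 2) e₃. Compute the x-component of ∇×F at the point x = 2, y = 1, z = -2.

(∇×F)_1 = ∂F₃/∂y − ∂F₂/∂z
= 10*y − (0)
= 10*y
At (2, 1, -2): 10.

10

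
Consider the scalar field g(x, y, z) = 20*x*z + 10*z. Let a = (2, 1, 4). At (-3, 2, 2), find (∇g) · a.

-120

∂g/∂x = 20*z
∂g/∂y = 0
∂g/∂z = 20*x + 10
∇g at (-3, 2, 2) = (40, 0, -50)
∇g · a = (40)(2) + (0)(1) + (-50)(4) = -120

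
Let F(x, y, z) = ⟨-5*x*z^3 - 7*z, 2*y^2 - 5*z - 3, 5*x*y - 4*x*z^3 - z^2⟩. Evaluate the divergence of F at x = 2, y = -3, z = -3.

∂F₁/∂x = -5*z^3
∂F₂/∂y = 4*y
∂F₃/∂z = -12*x*z^2 - 2*z
∇·F = -12*x*z^2 + 4*y - 5*z^3 - 2*z
At (2, -3, -3): -87.

-87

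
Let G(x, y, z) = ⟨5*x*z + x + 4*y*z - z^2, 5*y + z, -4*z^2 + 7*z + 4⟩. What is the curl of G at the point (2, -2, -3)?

(-1, 8, 12)

(∇×G)₁ = ∂G₃/∂y − ∂G₂/∂z = -1
(∇×G)₂ = ∂G₁/∂z − ∂G₃/∂x = 5*x + 4*y - 2*z
(∇×G)₃ = ∂G₂/∂x − ∂G₁/∂y = -4*z
∇×G = (-1, 5*x + 4*y - 2*z, -4*z)
At (2, -2, -3): (-1, 8, 12).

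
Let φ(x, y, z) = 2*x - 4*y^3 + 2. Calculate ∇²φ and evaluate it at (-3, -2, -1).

48

∂²φ/∂x² = 0
∂²φ/∂y² = -24*y
∂²φ/∂z² = 0
∇²φ = -24*y
At (-3, -2, -1): 48.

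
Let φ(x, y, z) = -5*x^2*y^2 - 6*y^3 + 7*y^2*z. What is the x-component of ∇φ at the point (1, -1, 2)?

-10

(∇φ)_1 = ∂φ/∂x = -10*x*y^2
At (1, -1, 2): -10.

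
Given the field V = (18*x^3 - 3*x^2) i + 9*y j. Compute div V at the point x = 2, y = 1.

∂V₁/∂x = 54*x^2 - 6*x
∂V₂/∂y = 9
∇·V = 54*x^2 - 6*x + 9
At (2, 1): 213.

213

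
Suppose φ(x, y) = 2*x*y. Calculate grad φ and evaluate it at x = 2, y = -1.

∂φ/∂x = 2*y
∂φ/∂y = 2*x
∇φ = (2*y, 2*x)
At (2, -1): (-2, 4).

(-2, 4)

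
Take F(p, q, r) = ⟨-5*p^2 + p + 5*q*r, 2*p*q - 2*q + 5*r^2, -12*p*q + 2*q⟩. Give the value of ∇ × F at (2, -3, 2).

(∇×F)₁ = ∂F₃/∂q − ∂F₂/∂r = -12*p - 10*r + 2
(∇×F)₂ = ∂F₁/∂r − ∂F₃/∂p = 17*q
(∇×F)₃ = ∂F₂/∂p − ∂F₁/∂q = 2*q - 5*r
∇×F = (-12*p - 10*r + 2, 17*q, 2*q - 5*r)
At (2, -3, 2): (-42, -51, -16).

(-42, -51, -16)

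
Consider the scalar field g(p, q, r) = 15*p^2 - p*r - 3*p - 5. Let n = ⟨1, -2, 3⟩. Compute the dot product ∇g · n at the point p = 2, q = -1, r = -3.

∂g/∂p = 30*p - r - 3
∂g/∂q = 0
∂g/∂r = -p
∇g at (2, -1, -3) = (60, 0, -2)
∇g · n = (60)(1) + (0)(-2) + (-2)(3) = 54

54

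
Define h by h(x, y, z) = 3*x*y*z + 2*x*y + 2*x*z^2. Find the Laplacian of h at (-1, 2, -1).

∂²h/∂x² = 0
∂²h/∂y² = 0
∂²h/∂z² = 4*x
∇²h = 4*x
At (-1, 2, -1): -4.

-4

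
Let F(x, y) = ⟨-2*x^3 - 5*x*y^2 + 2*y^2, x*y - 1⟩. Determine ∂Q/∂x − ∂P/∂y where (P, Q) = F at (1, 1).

∂F₂/∂x = y
∂F₁/∂y = -10*x*y + 4*y
Scalar curl = 10*x*y - 3*y
At (1, 1): 7.

7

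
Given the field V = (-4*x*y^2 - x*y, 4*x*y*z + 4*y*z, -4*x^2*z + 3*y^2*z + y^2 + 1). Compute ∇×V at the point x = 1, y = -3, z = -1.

(∇×V)₁ = ∂V₃/∂y − ∂V₂/∂z = -4*x*y + 6*y*z - 2*y
(∇×V)₂ = ∂V₁/∂z − ∂V₃/∂x = 8*x*z
(∇×V)₃ = ∂V₂/∂x − ∂V₁/∂y = 8*x*y + x + 4*y*z
∇×V = (-4*x*y + 6*y*z - 2*y, 8*x*z, 8*x*y + x + 4*y*z)
At (1, -3, -1): (36, -8, -11).

(36, -8, -11)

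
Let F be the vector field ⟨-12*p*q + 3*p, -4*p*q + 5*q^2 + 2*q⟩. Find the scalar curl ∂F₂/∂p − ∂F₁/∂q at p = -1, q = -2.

-4

∂F₂/∂p = -4*q
∂F₁/∂q = -12*p
Scalar curl = 12*p - 4*q
At (-1, -2): -4.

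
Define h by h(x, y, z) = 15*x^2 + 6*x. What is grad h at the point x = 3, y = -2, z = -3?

(96, 0, 0)

∂h/∂x = 30*x + 6
∂h/∂y = 0
∂h/∂z = 0
∇h = (30*x + 6, 0, 0)
At (3, -2, -3): (96, 0, 0).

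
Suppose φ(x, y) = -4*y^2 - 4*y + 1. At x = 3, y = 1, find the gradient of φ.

∂φ/∂x = 0
∂φ/∂y = -8*y - 4
∇φ = (0, -8*y - 4)
At (3, 1): (0, -12).

(0, -12)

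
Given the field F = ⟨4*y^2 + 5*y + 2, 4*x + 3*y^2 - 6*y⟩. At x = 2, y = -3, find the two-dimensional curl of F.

∂F₂/∂x = 4
∂F₁/∂y = 8*y + 5
Scalar curl = -8*y - 1
At (2, -3): 23.

23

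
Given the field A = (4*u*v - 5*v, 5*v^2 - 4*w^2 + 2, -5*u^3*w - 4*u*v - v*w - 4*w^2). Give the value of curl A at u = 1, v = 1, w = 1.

(∇×A)₁ = ∂A₃/∂v − ∂A₂/∂w = -4*u + 7*w
(∇×A)₂ = ∂A₁/∂w − ∂A₃/∂u = 15*u^2*w + 4*v
(∇×A)₃ = ∂A₂/∂u − ∂A₁/∂v = -4*u + 5
∇×A = (-4*u + 7*w, 15*u^2*w + 4*v, -4*u + 5)
At (1, 1, 1): (3, 19, 1).

(3, 19, 1)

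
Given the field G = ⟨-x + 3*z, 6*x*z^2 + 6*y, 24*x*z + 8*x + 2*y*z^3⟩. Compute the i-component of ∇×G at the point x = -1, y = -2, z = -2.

(∇×G)_1 = ∂G₃/∂y − ∂G₂/∂z
= 2*z^3 − (12*x*z)
= -12*x*z + 2*z^3
At (-1, -2, -2): -40.

-40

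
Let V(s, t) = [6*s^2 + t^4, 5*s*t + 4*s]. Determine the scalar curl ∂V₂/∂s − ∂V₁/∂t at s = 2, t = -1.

3

∂V₂/∂s = 5*t + 4
∂V₁/∂t = 4*t^3
Scalar curl = -4*t^3 + 5*t + 4
At (2, -1): 3.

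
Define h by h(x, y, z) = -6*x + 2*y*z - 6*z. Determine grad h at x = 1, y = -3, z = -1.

∂h/∂x = -6
∂h/∂y = 2*z
∂h/∂z = 2*y - 6
∇h = (-6, 2*z, 2*y - 6)
At (1, -3, -1): (-6, -2, -12).

(-6, -2, -12)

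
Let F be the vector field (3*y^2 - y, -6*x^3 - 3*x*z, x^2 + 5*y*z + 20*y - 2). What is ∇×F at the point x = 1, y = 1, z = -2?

(∇×F)₁ = ∂F₃/∂y − ∂F₂/∂z = 3*x + 5*z + 20
(∇×F)₂ = ∂F₁/∂z − ∂F₃/∂x = -2*x
(∇×F)₃ = ∂F₂/∂x − ∂F₁/∂y = -18*x^2 - 6*y - 3*z + 1
∇×F = (3*x + 5*z + 20, -2*x, -18*x^2 - 6*y - 3*z + 1)
At (1, 1, -2): (13, -2, -17).

(13, -2, -17)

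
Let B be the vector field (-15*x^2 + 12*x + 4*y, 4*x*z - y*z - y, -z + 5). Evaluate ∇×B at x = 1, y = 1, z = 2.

(∇×B)₁ = ∂B₃/∂y − ∂B₂/∂z = -4*x + y
(∇×B)₂ = ∂B₁/∂z − ∂B₃/∂x = 0
(∇×B)₃ = ∂B₂/∂x − ∂B₁/∂y = 4*z - 4
∇×B = (-4*x + y, 0, 4*z - 4)
At (1, 1, 2): (-3, 0, 4).

(-3, 0, 4)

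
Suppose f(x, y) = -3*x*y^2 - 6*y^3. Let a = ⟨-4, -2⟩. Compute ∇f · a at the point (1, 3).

∂f/∂x = -3*y^2
∂f/∂y = -6*x*y - 18*y^2
∇f at (1, 3) = (-27, -180)
∇f · a = (-27)(-4) + (-180)(-2) = 468

468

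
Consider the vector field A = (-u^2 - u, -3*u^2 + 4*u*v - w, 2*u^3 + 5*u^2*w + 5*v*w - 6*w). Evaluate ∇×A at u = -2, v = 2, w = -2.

(-9, -64, 20)

(∇×A)₁ = ∂A₃/∂v − ∂A₂/∂w = 5*w + 1
(∇×A)₂ = ∂A₁/∂w − ∂A₃/∂u = -6*u^2 - 10*u*w
(∇×A)₃ = ∂A₂/∂u − ∂A₁/∂v = -6*u + 4*v
∇×A = (5*w + 1, -6*u^2 - 10*u*w, -6*u + 4*v)
At (-2, 2, -2): (-9, -64, 20).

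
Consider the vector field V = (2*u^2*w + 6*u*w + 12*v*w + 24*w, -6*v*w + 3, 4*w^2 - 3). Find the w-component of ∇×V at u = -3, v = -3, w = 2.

-24

(∇×V)_3 = ∂V₂/∂u − ∂V₁/∂v
= 0 − (12*w)
= -12*w
At (-3, -3, 2): -24.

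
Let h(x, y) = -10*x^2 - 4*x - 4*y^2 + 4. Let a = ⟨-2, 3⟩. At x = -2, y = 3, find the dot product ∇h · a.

-144

∂h/∂x = -20*x - 4
∂h/∂y = -8*y
∇h at (-2, 3) = (36, -24)
∇h · a = (36)(-2) + (-24)(3) = -144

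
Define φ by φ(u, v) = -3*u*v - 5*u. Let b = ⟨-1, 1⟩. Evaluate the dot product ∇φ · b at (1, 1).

5

∂φ/∂u = -3*v - 5
∂φ/∂v = -3*u
∇φ at (1, 1) = (-8, -3)
∇φ · b = (-8)(-1) + (-3)(1) = 5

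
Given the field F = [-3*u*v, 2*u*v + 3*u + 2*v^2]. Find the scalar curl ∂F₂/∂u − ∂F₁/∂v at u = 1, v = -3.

0

∂F₂/∂u = 2*v + 3
∂F₁/∂v = -3*u
Scalar curl = 3*u + 2*v + 3
At (1, -3): 0.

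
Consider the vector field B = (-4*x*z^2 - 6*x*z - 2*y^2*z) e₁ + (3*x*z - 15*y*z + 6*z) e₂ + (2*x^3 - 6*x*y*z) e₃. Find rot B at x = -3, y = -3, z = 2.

(-6, -42, -18)

(∇×B)₁ = ∂B₃/∂y − ∂B₂/∂z = -6*x*z - 3*x + 15*y - 6
(∇×B)₂ = ∂B₁/∂z − ∂B₃/∂x = -6*x^2 - 8*x*z - 6*x - 2*y^2 + 6*y*z
(∇×B)₃ = ∂B₂/∂x − ∂B₁/∂y = 4*y*z + 3*z
∇×B = (-6*x*z - 3*x + 15*y - 6, -6*x^2 - 8*x*z - 6*x - 2*y^2 + 6*y*z, 4*y*z + 3*z)
At (-3, -3, 2): (-6, -42, -18).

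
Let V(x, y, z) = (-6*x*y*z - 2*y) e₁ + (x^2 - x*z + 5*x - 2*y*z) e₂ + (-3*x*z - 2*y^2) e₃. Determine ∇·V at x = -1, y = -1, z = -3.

-9

∂V₁/∂x = -6*y*z
∂V₂/∂y = -2*z
∂V₃/∂z = -3*x
∇·V = -3*x - 6*y*z - 2*z
At (-1, -1, -3): -9.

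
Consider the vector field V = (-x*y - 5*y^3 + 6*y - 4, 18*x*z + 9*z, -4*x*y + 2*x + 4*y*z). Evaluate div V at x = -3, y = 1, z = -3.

3

∂V₁/∂x = -y
∂V₂/∂y = 0
∂V₃/∂z = 4*y
∇·V = 3*y
At (-3, 1, -3): 3.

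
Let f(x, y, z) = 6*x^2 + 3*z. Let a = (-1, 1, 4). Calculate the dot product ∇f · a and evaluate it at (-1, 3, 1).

24

∂f/∂x = 12*x
∂f/∂y = 0
∂f/∂z = 3
∇f at (-1, 3, 1) = (-12, 0, 3)
∇f · a = (-12)(-1) + (0)(1) + (3)(4) = 24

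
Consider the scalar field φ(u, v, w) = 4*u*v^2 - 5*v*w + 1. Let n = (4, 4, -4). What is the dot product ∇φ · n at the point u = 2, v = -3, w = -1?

-88

∂φ/∂u = 4*v^2
∂φ/∂v = 8*u*v - 5*w
∂φ/∂w = -5*v
∇φ at (2, -3, -1) = (36, -43, 15)
∇φ · n = (36)(4) + (-43)(4) + (15)(-4) = -88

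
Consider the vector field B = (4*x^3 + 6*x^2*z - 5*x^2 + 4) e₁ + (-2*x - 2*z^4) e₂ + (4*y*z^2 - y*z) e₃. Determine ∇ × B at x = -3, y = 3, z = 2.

(∇×B)₁ = ∂B₃/∂y − ∂B₂/∂z = 8*z^3 + 4*z^2 - z
(∇×B)₂ = ∂B₁/∂z − ∂B₃/∂x = 6*x^2
(∇×B)₃ = ∂B₂/∂x − ∂B₁/∂y = -2
∇×B = (8*z^3 + 4*z^2 - z, 6*x^2, -2)
At (-3, 3, 2): (78, 54, -2).

(78, 54, -2)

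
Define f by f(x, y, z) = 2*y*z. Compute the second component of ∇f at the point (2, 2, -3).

(∇f)_2 = ∂f/∂y = 2*z
At (2, 2, -3): -6.

-6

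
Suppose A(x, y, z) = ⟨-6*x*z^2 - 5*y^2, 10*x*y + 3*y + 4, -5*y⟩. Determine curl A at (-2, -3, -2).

(-5, -48, -60)

(∇×A)₁ = ∂A₃/∂y − ∂A₂/∂z = -5
(∇×A)₂ = ∂A₁/∂z − ∂A₃/∂x = -12*x*z
(∇×A)₃ = ∂A₂/∂x − ∂A₁/∂y = 20*y
∇×A = (-5, -12*x*z, 20*y)
At (-2, -3, -2): (-5, -48, -60).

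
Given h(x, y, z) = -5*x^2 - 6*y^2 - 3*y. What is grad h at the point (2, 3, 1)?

∂h/∂x = -10*x
∂h/∂y = -12*y - 3
∂h/∂z = 0
∇h = (-10*x, -12*y - 3, 0)
At (2, 3, 1): (-20, -39, 0).

(-20, -39, 0)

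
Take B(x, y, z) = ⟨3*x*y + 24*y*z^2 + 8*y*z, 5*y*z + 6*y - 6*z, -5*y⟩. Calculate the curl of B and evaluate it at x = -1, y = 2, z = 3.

(-9, 304, -237)

(∇×B)₁ = ∂B₃/∂y − ∂B₂/∂z = -5*y + 1
(∇×B)₂ = ∂B₁/∂z − ∂B₃/∂x = 48*y*z + 8*y
(∇×B)₃ = ∂B₂/∂x − ∂B₁/∂y = -3*x - 24*z^2 - 8*z
∇×B = (-5*y + 1, 48*y*z + 8*y, -3*x - 24*z^2 - 8*z)
At (-1, 2, 3): (-9, 304, -237).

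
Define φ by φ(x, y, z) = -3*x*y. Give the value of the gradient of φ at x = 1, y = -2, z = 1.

∂φ/∂x = -3*y
∂φ/∂y = -3*x
∂φ/∂z = 0
∇φ = (-3*y, -3*x, 0)
At (1, -2, 1): (6, -3, 0).

(6, -3, 0)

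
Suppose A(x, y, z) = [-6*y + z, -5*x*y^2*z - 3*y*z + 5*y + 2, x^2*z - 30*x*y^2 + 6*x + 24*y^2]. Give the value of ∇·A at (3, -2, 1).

∂A₁/∂x = 0
∂A₂/∂y = -10*x*y*z - 3*z + 5
∂A₃/∂z = x^2
∇·A = x^2 - 10*x*y*z - 3*z + 5
At (3, -2, 1): 71.

71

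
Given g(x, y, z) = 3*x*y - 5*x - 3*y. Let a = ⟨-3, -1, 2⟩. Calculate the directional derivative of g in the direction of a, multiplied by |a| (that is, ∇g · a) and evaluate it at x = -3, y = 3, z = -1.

∂g/∂x = 3*y - 5
∂g/∂y = 3*x - 3
∂g/∂z = 0
∇g at (-3, 3, -1) = (4, -12, 0)
∇g · a = (4)(-3) + (-12)(-1) + (0)(2) = 0

0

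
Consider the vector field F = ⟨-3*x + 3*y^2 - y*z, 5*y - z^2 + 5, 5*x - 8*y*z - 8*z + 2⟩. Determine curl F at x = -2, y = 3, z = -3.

(∇×F)₁ = ∂F₃/∂y − ∂F₂/∂z = -6*z
(∇×F)₂ = ∂F₁/∂z − ∂F₃/∂x = -y - 5
(∇×F)₃ = ∂F₂/∂x − ∂F₁/∂y = -6*y + z
∇×F = (-6*z, -y - 5, -6*y + z)
At (-2, 3, -3): (18, -8, -21).

(18, -8, -21)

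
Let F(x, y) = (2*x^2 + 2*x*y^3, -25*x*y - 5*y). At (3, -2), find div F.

∂F₁/∂x = 4*x + 2*y^3
∂F₂/∂y = -25*x - 5
∇·F = -21*x + 2*y^3 - 5
At (3, -2): -84.

-84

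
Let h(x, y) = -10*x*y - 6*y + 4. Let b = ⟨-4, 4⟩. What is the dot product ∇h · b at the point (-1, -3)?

∂h/∂x = -10*y
∂h/∂y = -10*x - 6
∇h at (-1, -3) = (30, 4)
∇h · b = (30)(-4) + (4)(4) = -104

-104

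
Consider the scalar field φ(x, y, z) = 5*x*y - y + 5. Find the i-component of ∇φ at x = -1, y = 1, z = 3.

5

(∇φ)_1 = ∂φ/∂x = 5*y
At (-1, 1, 3): 5.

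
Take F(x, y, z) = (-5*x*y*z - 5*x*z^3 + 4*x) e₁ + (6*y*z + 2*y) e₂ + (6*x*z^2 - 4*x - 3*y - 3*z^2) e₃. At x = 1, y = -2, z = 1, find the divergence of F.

∂F₁/∂x = -5*y*z - 5*z^3 + 4
∂F₂/∂y = 6*z + 2
∂F₃/∂z = 12*x*z - 6*z
∇·F = 12*x*z - 5*y*z - 5*z^3 + 6
At (1, -2, 1): 23.

23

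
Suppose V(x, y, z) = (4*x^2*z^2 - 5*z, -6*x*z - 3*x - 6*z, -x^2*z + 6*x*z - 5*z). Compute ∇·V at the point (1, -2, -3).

72

∂V₁/∂x = 8*x*z^2
∂V₂/∂y = 0
∂V₃/∂z = -x^2 + 6*x - 5
∇·V = -x^2 + 8*x*z^2 + 6*x - 5
At (1, -2, -3): 72.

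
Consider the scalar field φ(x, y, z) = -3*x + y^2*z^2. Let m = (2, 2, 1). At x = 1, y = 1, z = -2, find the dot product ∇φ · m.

6

∂φ/∂x = -3
∂φ/∂y = 2*y*z^2
∂φ/∂z = 2*y^2*z
∇φ at (1, 1, -2) = (-3, 8, -4)
∇φ · m = (-3)(2) + (8)(2) + (-4)(1) = 6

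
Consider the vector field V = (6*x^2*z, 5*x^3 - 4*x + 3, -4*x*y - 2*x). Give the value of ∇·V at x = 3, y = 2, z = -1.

∂V₁/∂x = 12*x*z
∂V₂/∂y = 0
∂V₃/∂z = 0
∇·V = 12*x*z
At (3, 2, -1): -36.

-36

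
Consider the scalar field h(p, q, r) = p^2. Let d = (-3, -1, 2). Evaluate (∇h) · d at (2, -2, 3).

∂h/∂p = 2*p
∂h/∂q = 0
∂h/∂r = 0
∇h at (2, -2, 3) = (4, 0, 0)
∇h · d = (4)(-3) + (0)(-1) + (0)(2) = -12

-12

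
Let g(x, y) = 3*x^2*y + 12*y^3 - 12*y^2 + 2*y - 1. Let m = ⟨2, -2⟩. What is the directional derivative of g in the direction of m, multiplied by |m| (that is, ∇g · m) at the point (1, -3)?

-838

∂g/∂x = 6*x*y
∂g/∂y = 3*x^2 + 36*y^2 - 24*y + 2
∇g at (1, -3) = (-18, 401)
∇g · m = (-18)(2) + (401)(-2) = -838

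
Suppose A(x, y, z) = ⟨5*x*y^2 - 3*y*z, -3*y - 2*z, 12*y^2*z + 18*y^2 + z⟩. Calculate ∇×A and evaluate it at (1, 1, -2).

(∇×A)₁ = ∂A₃/∂y − ∂A₂/∂z = 24*y*z + 36*y + 2
(∇×A)₂ = ∂A₁/∂z − ∂A₃/∂x = -3*y
(∇×A)₃ = ∂A₂/∂x − ∂A₁/∂y = -10*x*y + 3*z
∇×A = (24*y*z + 36*y + 2, -3*y, -10*x*y + 3*z)
At (1, 1, -2): (-10, -3, -16).

(-10, -3, -16)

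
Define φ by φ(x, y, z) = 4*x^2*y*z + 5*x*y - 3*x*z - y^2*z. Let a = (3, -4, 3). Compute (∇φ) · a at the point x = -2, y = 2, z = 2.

∂φ/∂x = 8*x*y*z + 5*y - 3*z
∂φ/∂y = 4*x^2*z + 5*x - 2*y*z
∂φ/∂z = 4*x^2*y - 3*x - y^2
∇φ at (-2, 2, 2) = (-60, 14, 34)
∇φ · a = (-60)(3) + (14)(-4) + (34)(3) = -134

-134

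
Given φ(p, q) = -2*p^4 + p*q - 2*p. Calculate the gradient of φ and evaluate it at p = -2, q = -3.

∂φ/∂p = -8*p^3 + q - 2
∂φ/∂q = p
∇φ = (-8*p^3 + q - 2, p)
At (-2, -3): (59, -2).

(59, -2)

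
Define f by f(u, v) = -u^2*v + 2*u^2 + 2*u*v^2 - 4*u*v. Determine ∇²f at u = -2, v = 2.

-8

∂²f/∂u² = 2*(-v + 2)
∂²f/∂v² = 4*u
∇²f = 4*u - 2*v + 4
At (-2, 2): -8.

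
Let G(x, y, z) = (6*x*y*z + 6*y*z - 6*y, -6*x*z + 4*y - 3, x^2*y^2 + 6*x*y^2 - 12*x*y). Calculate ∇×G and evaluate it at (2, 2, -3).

(∇×G)₁ = ∂G₃/∂y − ∂G₂/∂z = 2*x^2*y + 12*x*y - 6*x
(∇×G)₂ = ∂G₁/∂z − ∂G₃/∂x = -2*x*y^2 + 6*x*y - 6*y^2 + 18*y
(∇×G)₃ = ∂G₂/∂x − ∂G₁/∂y = -6*x*z - 12*z + 6
∇×G = (2*x^2*y + 12*x*y - 6*x, -2*x*y^2 + 6*x*y - 6*y^2 + 18*y, -6*x*z - 12*z + 6)
At (2, 2, -3): (52, 20, 78).

(52, 20, 78)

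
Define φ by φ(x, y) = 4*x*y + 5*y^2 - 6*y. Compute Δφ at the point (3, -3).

∂²φ/∂x² = 0
∂²φ/∂y² = 10
∇²φ = 10
At (3, -3): 10.

10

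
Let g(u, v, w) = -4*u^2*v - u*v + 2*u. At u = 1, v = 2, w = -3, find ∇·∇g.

-16

∂²g/∂u² = -8*v
∂²g/∂v² = 0
∂²g/∂w² = 0
∇²g = -8*v
At (1, 2, -3): -16.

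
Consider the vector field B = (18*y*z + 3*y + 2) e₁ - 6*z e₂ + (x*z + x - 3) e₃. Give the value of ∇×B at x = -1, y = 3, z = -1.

(6, 54, 15)

(∇×B)₁ = ∂B₃/∂y − ∂B₂/∂z = 6
(∇×B)₂ = ∂B₁/∂z − ∂B₃/∂x = 18*y - z - 1
(∇×B)₃ = ∂B₂/∂x − ∂B₁/∂y = -18*z - 3
∇×B = (6, 18*y - z - 1, -18*z - 3)
At (-1, 3, -1): (6, 54, 15).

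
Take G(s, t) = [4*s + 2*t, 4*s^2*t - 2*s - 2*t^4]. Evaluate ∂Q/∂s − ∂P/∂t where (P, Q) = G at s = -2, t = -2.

∂G₂/∂s = 8*s*t - 2
∂G₁/∂t = 2
Scalar curl = 8*s*t - 4
At (-2, -2): 28.

28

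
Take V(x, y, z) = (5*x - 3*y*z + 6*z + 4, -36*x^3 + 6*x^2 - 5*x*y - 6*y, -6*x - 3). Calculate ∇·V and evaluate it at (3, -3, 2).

-16

∂V₁/∂x = 5
∂V₂/∂y = -5*x - 6
∂V₃/∂z = 0
∇·V = -5*x - 1
At (3, -3, 2): -16.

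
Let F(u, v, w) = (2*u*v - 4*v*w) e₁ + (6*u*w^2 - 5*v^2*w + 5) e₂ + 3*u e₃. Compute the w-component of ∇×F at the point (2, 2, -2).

(∇×F)_3 = ∂F₂/∂u − ∂F₁/∂v
= 6*w^2 − (2*u - 4*w)
= -2*u + 6*w^2 + 4*w
At (2, 2, -2): 12.

12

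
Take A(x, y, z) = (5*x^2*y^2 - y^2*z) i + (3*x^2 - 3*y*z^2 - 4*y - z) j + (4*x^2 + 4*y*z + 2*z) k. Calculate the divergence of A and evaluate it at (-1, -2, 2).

∂A₁/∂x = 10*x*y^2
∂A₂/∂y = -3*z^2 - 4
∂A₃/∂z = 4*y + 2
∇·A = 10*x*y^2 + 4*y - 3*z^2 - 2
At (-1, -2, 2): -62.

-62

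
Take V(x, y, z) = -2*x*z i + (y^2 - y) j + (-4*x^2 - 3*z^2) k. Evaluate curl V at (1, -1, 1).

(0, 6, 0)

(∇×V)₁ = ∂V₃/∂y − ∂V₂/∂z = 0
(∇×V)₂ = ∂V₁/∂z − ∂V₃/∂x = 6*x
(∇×V)₃ = ∂V₂/∂x − ∂V₁/∂y = 0
∇×V = (0, 6*x, 0)
At (1, -1, 1): (0, 6, 0).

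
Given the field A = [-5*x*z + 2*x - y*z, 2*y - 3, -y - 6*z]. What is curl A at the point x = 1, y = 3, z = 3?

(∇×A)₁ = ∂A₃/∂y − ∂A₂/∂z = -1
(∇×A)₂ = ∂A₁/∂z − ∂A₃/∂x = -5*x - y
(∇×A)₃ = ∂A₂/∂x − ∂A₁/∂y = z
∇×A = (-1, -5*x - y, z)
At (1, 3, 3): (-1, -8, 3).

(-1, -8, 3)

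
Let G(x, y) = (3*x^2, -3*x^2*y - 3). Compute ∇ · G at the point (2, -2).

0

∂G₁/∂x = 6*x
∂G₂/∂y = -3*x^2
∇·G = -3*x^2 + 6*x
At (2, -2): 0.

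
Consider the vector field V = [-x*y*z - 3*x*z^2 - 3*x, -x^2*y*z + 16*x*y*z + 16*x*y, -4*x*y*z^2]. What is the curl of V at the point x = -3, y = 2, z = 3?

(∇×V)₁ = ∂V₃/∂y − ∂V₂/∂z = x^2*y - 16*x*y - 4*x*z^2
(∇×V)₂ = ∂V₁/∂z − ∂V₃/∂x = -x*y - 6*x*z + 4*y*z^2
(∇×V)₃ = ∂V₂/∂x − ∂V₁/∂y = -2*x*y*z + x*z + 16*y*z + 16*y
∇×V = (x^2*y - 16*x*y - 4*x*z^2, -x*y - 6*x*z + 4*y*z^2, -2*x*y*z + x*z + 16*y*z + 16*y)
At (-3, 2, 3): (222, 132, 155).

(222, 132, 155)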